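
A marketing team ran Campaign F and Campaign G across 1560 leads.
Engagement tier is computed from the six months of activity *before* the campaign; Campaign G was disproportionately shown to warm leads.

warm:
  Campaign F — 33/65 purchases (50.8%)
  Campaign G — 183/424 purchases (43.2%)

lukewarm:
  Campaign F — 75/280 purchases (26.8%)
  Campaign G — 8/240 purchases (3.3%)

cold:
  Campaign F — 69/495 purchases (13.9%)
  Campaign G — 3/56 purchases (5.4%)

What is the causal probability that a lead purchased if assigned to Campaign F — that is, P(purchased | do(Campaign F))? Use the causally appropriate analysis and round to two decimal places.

0.30

Since engagement tier is a pre-existing factor (not a product of the campaign) and it affects the outcome on its own, it is a confounder. The stratified rates, not the pooled rate, identify the causal effect.
Standardising Campaign F to the population engagement tier mix: 0.313·33/65 + 0.333·75/280 + 0.353·69/495 = 0.298.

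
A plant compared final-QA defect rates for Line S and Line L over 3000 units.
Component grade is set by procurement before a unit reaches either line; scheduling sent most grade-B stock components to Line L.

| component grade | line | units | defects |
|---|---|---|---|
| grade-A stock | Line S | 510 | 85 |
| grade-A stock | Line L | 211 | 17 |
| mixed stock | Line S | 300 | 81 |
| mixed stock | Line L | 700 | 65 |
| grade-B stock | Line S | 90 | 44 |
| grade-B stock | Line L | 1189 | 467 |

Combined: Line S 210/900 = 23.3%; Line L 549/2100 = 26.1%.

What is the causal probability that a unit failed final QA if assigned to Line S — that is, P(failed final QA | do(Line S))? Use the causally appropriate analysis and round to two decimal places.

Here component grade is a common cause — it drives both which line a case falls under and the outcome. The crude comparison mixes populations; the stratum-specific rates are the causally relevant ones.
Standardising Line S to the population component grade mix: 0.240·85/510 + 0.333·81/300 + 0.426·44/90 = 0.338.

0.34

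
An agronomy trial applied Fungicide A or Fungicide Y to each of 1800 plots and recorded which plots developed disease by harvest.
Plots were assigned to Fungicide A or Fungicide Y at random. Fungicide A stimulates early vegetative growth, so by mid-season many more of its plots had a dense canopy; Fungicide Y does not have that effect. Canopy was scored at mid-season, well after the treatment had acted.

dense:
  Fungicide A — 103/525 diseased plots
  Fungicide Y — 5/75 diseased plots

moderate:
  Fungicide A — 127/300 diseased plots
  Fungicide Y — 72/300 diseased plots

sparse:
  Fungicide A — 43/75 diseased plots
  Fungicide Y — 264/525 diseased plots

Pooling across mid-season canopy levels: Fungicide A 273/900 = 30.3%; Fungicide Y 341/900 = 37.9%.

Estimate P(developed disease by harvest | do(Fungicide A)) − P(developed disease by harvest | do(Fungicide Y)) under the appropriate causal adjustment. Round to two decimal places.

Mid-season canopy is downstream of the fungicide. One should not condition on a consequence of treatment, so the overall rates are the right comparison.
The causal difference is the pooled difference: 0.303 − 0.379 = -0.076.

-0.08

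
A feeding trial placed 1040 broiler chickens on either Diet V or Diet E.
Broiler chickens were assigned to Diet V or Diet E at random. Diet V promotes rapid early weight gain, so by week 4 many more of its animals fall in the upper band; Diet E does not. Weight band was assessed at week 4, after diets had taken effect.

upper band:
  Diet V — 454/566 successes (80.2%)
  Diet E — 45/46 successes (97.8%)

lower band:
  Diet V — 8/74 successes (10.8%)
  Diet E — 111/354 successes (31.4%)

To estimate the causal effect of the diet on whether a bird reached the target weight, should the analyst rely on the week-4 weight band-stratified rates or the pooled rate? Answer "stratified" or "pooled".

The week-4 weight band-specific comparison favours Diet E throughout, but the pooled figures favour Diet V. The question is whether to condition on week-4 weight band.
Week-4 weight band is recorded after the diet and is itself shifted by it — it sits on the causal path from diet to outcome. Conditioning on a mediator would strip out part of the effect we want; the pooled comparison gives the total causal effect.
Pooled: Diet V 72.2% vs Diet E 39.0%; Diet V is higher overall.

pooled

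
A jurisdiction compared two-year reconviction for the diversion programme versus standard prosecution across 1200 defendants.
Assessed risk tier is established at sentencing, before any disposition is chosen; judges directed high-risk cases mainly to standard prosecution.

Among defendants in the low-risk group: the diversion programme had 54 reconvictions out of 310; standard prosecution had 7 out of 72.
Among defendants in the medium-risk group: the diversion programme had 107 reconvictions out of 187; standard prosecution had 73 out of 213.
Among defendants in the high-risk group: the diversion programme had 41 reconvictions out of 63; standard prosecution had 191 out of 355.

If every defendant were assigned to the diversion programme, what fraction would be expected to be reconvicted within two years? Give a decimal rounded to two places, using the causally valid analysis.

0.47

Assessed risk tier differs across dispositions for reasons unrelated to any effect of the disposition itself, and it separately predicts the outcome — a classic confounder. We must compare within assessed risk tier levels.
Standardising the diversion programme to the population assessed risk tier mix: 0.318·54/310 + 0.333·107/187 + 0.348·41/63 = 0.473.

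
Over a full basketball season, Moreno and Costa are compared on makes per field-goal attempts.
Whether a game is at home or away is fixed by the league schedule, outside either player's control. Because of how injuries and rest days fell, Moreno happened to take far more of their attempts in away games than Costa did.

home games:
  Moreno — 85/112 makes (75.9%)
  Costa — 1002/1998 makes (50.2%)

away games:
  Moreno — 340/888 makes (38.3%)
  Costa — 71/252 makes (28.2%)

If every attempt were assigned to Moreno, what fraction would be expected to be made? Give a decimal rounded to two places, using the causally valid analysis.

Moreno is higher inside every game venue stratum but Costa is higher in aggregate. Whether to stratify depends on how game venue relates to the player.
Game venue differs across players for reasons unrelated to any effect of the player itself, and it separately predicts the outcome — a classic confounder. We must compare within game venue levels.
Standardising Moreno to the population game venue mix: 0.649·85/112 + 0.351·340/888 = 0.627.

0.63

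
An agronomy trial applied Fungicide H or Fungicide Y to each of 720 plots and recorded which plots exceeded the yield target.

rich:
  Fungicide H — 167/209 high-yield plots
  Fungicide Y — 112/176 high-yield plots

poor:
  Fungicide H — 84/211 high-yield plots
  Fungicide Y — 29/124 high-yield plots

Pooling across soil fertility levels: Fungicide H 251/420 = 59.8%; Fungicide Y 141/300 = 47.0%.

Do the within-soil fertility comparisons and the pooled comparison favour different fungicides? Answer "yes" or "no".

Within each soil fertility level (rich 79.9% vs 63.6%; poor 39.8% vs 23.4%), Fungicide H has the higher rate every time. Pooled: 59.8% vs 47.0% — Fungicide H has the higher rate overall. They agree.

no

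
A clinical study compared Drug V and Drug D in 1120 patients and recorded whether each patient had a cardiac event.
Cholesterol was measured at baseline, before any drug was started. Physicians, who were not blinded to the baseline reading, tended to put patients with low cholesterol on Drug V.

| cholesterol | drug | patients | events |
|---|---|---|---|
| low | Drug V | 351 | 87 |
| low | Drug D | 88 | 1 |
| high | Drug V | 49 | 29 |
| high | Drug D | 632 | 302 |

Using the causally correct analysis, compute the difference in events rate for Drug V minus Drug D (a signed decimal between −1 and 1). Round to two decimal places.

Since cholesterol is a pre-existing factor (not a product of the drug) and it affects the outcome on its own, it is a confounder. The stratified rates, not the pooled rate, identify the causal effect.
Adjusting over the population distribution of cholesterol: 0.392·(0.248−0.011) + 0.608·(0.592−0.478) = +0.162.

+0.16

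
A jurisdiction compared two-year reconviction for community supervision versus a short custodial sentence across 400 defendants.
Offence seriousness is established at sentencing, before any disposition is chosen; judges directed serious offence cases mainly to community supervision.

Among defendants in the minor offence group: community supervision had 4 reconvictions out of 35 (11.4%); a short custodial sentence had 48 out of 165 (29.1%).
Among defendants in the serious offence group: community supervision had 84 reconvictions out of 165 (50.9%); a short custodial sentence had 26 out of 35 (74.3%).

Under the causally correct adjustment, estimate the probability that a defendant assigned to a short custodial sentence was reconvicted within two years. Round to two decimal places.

The offence seriousness-specific comparison favours community supervision throughout, but the pooled figures favour a short custodial sentence. The question is whether to condition on offence seriousness.
Since offence seriousness is a pre-existing factor (not a product of the disposition) and it affects the outcome on its own, it is a confounder. The stratified rates, not the pooled rate, identify the causal effect.
Standardising a short custodial sentence to the population offence seriousness mix: 0.500·48/165 + 0.500·26/35 = 0.517.

0.52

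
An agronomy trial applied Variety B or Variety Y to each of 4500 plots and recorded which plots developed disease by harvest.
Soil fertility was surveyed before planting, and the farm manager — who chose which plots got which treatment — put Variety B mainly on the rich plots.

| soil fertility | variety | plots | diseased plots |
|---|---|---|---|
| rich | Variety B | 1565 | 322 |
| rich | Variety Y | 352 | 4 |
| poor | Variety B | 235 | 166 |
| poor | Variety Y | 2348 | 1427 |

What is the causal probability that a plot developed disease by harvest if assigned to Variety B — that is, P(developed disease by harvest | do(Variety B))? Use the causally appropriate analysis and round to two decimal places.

0.49

Within every soil fertility level Variety Y has the lower rate, yet pooled Variety B does — Simpson's reversal.
The imbalance in soil fertility arose from how plots were allocated, not from anything the variety did; and soil fertility independently affects the outcome. The pooled gap is confounded — condition on soil fertility.
Standardising Variety B to the population soil fertility mix: 0.426·322/1565 + 0.574·166/235 = 0.493.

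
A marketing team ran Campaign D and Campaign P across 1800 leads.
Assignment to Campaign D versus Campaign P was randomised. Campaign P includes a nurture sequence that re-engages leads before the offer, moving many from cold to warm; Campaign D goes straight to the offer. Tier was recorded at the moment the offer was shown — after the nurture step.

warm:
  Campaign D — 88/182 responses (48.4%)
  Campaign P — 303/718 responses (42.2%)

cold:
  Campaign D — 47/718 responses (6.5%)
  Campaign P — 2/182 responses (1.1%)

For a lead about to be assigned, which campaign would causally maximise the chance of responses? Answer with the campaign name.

Campaign P

Within every engagement tier level Campaign D has the higher rate, yet pooled Campaign P does — Simpson's reversal.
Because the campaign influences engagement tier, engagement tier is a post-treatment mediator, not a confounder. Stratifying on it would bias the estimate; the causal effect is the crude pooled difference.
Pooled: Campaign D 15.0% vs Campaign P 33.9%; Campaign P is higher overall.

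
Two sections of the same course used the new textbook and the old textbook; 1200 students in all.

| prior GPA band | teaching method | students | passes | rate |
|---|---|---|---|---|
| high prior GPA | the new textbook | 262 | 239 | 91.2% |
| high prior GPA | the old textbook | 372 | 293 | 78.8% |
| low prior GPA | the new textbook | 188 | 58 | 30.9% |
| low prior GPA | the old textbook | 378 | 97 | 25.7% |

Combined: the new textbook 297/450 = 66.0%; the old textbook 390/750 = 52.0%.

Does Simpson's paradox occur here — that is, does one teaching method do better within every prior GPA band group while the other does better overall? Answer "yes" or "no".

Within each prior GPA band level (high prior GPA 91.2% vs 78.8%; low prior GPA 30.9% vs 25.7%), the new textbook has the higher rate every time. Pooled: 66.0% vs 52.0% — the new textbook has the higher rate overall. They agree.

no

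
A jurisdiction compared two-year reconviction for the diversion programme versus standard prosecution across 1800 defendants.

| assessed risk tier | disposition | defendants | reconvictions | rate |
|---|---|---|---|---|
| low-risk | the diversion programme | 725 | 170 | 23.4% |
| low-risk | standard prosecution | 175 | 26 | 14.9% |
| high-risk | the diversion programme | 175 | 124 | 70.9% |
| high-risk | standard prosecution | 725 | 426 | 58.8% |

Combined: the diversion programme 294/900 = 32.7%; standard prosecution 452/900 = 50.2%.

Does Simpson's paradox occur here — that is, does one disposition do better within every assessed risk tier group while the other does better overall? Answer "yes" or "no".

yes

Within each assessed risk tier level (low-risk 23.4% vs 14.9%; high-risk 70.9% vs 58.8%), standard prosecution has the lower rate every time. Pooled: 32.7% vs 50.2% — the diversion programme has the lower rate overall. The two comparisons disagree.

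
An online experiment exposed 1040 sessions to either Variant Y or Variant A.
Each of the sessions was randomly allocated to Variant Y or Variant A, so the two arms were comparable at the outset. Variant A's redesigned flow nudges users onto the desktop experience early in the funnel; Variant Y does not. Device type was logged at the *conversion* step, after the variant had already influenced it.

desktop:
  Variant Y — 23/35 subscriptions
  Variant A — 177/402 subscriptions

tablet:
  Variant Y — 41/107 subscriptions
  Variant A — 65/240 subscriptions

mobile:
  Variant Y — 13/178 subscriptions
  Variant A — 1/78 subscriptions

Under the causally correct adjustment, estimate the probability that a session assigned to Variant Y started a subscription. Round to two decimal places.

0.24

The distribution of device type is itself part of what the variant does — it is an intermediate outcome. Holding it fixed would remove that part of the effect; the total effect is the pooled difference.
So P(outcome | do(Variant Y)) is just the pooled rate for Variant Y: 77/320 = 0.241.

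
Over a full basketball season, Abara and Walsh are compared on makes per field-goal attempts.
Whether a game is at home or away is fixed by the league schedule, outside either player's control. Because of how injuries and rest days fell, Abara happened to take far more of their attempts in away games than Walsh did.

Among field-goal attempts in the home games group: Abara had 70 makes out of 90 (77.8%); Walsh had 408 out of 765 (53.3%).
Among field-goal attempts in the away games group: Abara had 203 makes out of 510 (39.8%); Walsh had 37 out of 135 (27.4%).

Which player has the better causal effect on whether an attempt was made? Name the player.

Abara

The imbalance in game venue arose from how field-goal attempts were allocated, not from anything the player did; and game venue independently affects the outcome. The pooled gap is confounded — condition on game venue.
Within each level — home games: 77.8% vs 53.3%; away games: 39.8% vs 27.4% — Abara is higher every time.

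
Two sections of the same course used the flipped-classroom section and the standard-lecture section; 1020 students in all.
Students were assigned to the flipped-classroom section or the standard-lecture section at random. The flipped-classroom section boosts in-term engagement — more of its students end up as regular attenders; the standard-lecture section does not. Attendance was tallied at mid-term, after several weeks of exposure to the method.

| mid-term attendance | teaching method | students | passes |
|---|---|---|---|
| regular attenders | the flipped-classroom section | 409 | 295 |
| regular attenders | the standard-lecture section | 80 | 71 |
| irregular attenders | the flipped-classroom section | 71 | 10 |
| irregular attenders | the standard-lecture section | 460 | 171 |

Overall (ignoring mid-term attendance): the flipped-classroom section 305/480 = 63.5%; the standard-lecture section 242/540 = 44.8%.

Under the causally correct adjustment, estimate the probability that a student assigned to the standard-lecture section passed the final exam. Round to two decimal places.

Within every mid-term attendance level the standard-lecture section has the higher rate, yet pooled the flipped-classroom section does — Simpson's reversal.
Mid-term attendance here is a post-treatment variable shaped by the teaching method; conditioning on it would introduce bias rather than remove it. The overall comparison is the causal one.
So P(outcome | do(the standard-lecture section)) is just the pooled rate for the standard-lecture section: 242/540 = 0.448.

0.45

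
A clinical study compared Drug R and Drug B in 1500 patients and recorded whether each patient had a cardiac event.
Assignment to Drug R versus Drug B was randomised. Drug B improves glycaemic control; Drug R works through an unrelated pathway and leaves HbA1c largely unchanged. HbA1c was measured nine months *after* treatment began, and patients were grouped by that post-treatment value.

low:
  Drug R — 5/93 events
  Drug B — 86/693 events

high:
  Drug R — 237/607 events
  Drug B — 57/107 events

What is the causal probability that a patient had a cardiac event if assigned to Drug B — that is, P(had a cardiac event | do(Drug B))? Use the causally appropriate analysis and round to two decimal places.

The stratified and pooled comparisons disagree (Drug R wins within each HbA1c; Drug B wins overall), so the answer turns on the causal role of HbA1c.
HbA1c here is a post-treatment variable shaped by the drug; conditioning on it would introduce bias rather than remove it. The overall comparison is the causal one.
So P(outcome | do(Drug B)) is just the pooled rate for Drug B: 143/800 = 0.179.

0.18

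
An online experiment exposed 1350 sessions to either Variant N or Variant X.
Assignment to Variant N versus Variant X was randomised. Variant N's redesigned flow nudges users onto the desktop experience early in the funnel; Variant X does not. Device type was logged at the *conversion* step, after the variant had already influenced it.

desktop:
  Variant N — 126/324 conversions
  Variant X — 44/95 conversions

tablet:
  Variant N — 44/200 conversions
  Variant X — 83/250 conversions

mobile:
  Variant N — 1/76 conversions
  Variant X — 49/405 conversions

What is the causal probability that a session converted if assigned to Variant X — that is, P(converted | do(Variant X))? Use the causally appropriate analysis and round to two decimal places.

Within every device type level Variant X has the higher rate, yet pooled Variant N does — Simpson's reversal.
Device type lies on the pathway variant → device type → outcome, so adjusting for it blocks the indirect effect. For the total causal effect of variant, use the unadjusted pooled rates.
So P(outcome | do(Variant X)) is just the pooled rate for Variant X: 176/750 = 0.235.

0.23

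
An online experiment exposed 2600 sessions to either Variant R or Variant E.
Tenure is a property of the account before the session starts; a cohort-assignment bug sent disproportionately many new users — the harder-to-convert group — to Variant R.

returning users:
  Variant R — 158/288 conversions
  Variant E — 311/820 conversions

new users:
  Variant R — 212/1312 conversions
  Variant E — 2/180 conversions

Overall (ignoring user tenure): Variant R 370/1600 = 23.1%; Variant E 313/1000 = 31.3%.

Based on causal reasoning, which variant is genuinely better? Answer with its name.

The stratified and pooled comparisons disagree (Variant R wins within each user tenure; Variant E wins overall), so the answer turns on the causal role of user tenure.
Since user tenure is a pre-existing factor (not a product of the variant) and it affects the outcome on its own, it is a confounder. The stratified rates, not the pooled rate, identify the causal effect.
Within each level — returning users: 54.9% vs 37.9%; new users: 16.2% vs 1.1% — Variant R is higher every time.

Variant R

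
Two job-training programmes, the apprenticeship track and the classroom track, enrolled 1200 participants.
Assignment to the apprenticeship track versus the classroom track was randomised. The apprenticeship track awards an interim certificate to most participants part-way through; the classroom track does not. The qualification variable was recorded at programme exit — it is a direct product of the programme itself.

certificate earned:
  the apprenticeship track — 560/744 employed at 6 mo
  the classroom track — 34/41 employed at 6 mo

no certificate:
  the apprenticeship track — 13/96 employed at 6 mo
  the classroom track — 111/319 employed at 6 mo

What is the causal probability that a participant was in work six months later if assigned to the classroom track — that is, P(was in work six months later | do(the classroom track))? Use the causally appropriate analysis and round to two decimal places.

The stratified and pooled comparisons disagree (the classroom track wins within each qualification attained during the programme; the apprenticeship track wins overall), so the answer turns on the causal role of qualification attained during the programme.
Stratifying would compare programmes among participants the programmes themselves sorted into qualification attained during the programme groups — a form of selection on an intermediate. The unconditioned pooled rates give the total causal effect.
So P(outcome | do(the classroom track)) is just the pooled rate for the classroom track: 145/360 = 0.403.

0.40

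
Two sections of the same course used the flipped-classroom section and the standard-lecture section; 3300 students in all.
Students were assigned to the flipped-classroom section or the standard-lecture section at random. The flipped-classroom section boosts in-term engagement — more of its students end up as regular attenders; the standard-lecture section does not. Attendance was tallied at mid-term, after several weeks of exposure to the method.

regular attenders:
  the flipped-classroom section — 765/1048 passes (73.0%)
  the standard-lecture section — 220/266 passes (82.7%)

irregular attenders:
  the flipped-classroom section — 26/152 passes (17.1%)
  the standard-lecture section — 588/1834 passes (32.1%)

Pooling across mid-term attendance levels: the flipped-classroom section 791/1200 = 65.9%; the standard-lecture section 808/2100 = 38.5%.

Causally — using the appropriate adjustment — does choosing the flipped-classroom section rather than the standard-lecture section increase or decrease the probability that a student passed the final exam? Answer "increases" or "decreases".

increases

The mid-term attendance-specific comparison favours the standard-lecture section throughout, but the pooled figures favour the flipped-classroom section. The question is whether to condition on mid-term attendance.
Mid-term attendance here is a post-treatment variable shaped by the teaching method; conditioning on it would introduce bias rather than remove it. The overall comparison is the causal one.
Pooled: the flipped-classroom section 65.9% vs the standard-lecture section 38.5%; the flipped-classroom section is higher overall.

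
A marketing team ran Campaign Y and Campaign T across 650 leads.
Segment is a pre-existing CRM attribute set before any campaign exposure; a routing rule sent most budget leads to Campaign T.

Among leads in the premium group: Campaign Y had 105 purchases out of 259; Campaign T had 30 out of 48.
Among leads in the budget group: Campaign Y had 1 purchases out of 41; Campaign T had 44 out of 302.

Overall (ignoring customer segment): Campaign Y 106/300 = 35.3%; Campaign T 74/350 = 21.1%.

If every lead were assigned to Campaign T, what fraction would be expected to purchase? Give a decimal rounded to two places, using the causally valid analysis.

Campaign T is higher inside every customer segment stratum but Campaign Y is higher in aggregate. Whether to stratify depends on how customer segment relates to the campaign.
Customer segment differs across campaigns for reasons unrelated to any effect of the campaign itself, and it separately predicts the outcome — a classic confounder. We must compare within customer segment levels.
Standardising Campaign T to the population customer segment mix: 0.472·30/48 + 0.528·44/302 = 0.372.

0.37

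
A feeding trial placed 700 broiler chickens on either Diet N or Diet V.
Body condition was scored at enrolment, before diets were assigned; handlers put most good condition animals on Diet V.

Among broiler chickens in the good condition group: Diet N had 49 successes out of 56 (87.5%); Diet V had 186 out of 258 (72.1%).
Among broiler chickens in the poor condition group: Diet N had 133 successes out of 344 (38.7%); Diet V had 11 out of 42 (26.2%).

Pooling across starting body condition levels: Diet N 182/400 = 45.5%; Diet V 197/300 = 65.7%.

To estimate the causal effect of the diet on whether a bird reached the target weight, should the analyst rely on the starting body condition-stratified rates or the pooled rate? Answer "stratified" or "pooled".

stratified

The starting body condition-specific comparison favours Diet N throughout, but the pooled figures favour Diet V. The question is whether to condition on starting body condition.
Nothing the diet does changes starting body condition; the imbalance is an allocation artefact. With starting body condition also predicting the outcome, the pooled figure is confounded, and the within-stratum comparison is the causal one.
Within each level — good condition: 87.5% vs 72.1%; poor condition: 38.7% vs 26.2% — Diet N is higher every time.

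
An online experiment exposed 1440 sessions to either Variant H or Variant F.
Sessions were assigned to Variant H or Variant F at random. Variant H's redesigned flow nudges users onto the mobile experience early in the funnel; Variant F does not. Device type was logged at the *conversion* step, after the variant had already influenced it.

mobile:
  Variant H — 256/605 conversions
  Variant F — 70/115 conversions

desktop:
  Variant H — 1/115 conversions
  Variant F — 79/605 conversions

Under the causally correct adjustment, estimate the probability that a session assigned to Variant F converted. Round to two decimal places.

Because the variant influences device type, device type is a post-treatment mediator, not a confounder. Stratifying on it would bias the estimate; the causal effect is the crude pooled difference.
So P(outcome | do(Variant F)) is just the pooled rate for Variant F: 149/720 = 0.207.

0.21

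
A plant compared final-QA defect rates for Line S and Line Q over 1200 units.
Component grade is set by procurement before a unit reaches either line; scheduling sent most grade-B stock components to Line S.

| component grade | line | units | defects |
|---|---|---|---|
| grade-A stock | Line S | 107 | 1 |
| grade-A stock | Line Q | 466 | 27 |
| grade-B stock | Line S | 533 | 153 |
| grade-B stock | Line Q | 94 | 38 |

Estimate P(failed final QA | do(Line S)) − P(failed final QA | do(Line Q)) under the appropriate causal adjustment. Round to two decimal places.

-0.08

The stratified and pooled comparisons disagree (Line S wins within each component grade; Line Q wins overall), so the answer turns on the causal role of component grade.
Here component grade is a common cause — it drives both which line a case falls under and the outcome. The crude comparison mixes populations; the stratum-specific rates are the causally relevant ones.
Adjusting over the population distribution of component grade: 0.477·(0.009−0.058) + 0.522·(0.287−0.404) = -0.084.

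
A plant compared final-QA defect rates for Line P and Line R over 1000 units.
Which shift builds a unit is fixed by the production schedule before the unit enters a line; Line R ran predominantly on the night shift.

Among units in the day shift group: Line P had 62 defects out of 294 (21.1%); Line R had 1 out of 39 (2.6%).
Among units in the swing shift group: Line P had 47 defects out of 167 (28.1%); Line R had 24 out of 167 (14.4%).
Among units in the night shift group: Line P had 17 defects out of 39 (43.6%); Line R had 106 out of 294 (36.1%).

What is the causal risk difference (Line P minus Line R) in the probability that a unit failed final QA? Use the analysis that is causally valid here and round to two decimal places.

Shift satisfies the back-door criterion: it is not a descendant of the line, and it blocks the spurious path from line to outcome. Adjusting for it (i.e., using the within-shift rates) gives the causal effect.
Adjusting over the population distribution of shift: 0.333·(0.211−0.026) + 0.334·(0.281−0.144) + 0.333·(0.436−0.361) = +0.133.

+0.13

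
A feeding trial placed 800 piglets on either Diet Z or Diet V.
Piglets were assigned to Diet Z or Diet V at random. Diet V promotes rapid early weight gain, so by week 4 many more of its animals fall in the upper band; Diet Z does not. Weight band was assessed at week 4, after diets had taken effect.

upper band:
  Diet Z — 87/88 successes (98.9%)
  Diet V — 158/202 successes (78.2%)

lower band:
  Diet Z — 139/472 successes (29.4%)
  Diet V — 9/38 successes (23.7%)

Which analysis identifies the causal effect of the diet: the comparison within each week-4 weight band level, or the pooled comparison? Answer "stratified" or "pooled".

Week-4 weight band is downstream of the diet. One should not condition on a consequence of treatment, so the overall rates are the right comparison.
Pooled: Diet Z 40.4% vs Diet V 69.6%; Diet V is higher overall.

pooled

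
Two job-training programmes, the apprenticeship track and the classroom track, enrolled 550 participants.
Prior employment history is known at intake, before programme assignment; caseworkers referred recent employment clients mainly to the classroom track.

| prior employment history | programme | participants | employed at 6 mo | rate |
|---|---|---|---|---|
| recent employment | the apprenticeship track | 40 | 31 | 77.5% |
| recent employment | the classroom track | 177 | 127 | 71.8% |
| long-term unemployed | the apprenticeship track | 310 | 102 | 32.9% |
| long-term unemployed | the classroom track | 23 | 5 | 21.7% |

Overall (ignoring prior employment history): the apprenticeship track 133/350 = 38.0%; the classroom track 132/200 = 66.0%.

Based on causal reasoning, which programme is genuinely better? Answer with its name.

the apprenticeship track is higher inside every prior employment history stratum but the classroom track is higher in aggregate. Whether to stratify depends on how prior employment history relates to the programme.
Since prior employment history is a pre-existing factor (not a product of the programme) and it affects the outcome on its own, it is a confounder. The stratified rates, not the pooled rate, identify the causal effect.
Within each level — recent employment: 77.5% vs 71.8%; long-term unemployed: 32.9% vs 21.7% — the apprenticeship track is higher every time.

the apprenticeship track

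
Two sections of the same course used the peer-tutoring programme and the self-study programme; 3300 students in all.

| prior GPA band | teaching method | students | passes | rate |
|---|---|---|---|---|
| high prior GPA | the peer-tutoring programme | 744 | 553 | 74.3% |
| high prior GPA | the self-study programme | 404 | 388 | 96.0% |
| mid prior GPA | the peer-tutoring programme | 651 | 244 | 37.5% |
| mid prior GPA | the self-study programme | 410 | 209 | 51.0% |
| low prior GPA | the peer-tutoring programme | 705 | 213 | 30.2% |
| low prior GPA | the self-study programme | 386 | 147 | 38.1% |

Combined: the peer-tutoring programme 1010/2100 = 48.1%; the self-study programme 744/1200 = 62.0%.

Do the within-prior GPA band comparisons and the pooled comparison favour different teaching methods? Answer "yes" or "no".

Within each prior GPA band level (high prior GPA 74.3% vs 96.0%; mid prior GPA 37.5% vs 51.0%; low prior GPA 30.2% vs 38.1%), the self-study programme has the higher rate every time. Pooled: 48.1% vs 62.0% — the self-study programme has the higher rate overall. They agree.

no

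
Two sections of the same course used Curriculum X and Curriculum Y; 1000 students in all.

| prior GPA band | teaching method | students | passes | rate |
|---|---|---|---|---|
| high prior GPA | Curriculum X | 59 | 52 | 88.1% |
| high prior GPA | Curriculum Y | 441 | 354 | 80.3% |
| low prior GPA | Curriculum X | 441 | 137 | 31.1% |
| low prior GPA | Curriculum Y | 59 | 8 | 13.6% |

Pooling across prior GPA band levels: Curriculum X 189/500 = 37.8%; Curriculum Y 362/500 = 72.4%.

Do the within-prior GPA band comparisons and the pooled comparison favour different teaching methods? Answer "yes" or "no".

Within each prior GPA band level (high prior GPA 88.1% vs 80.3%; low prior GPA 31.1% vs 13.6%), Curriculum X has the higher rate every time. Pooled: 37.8% vs 72.4% — Curriculum Y has the higher rate overall. The two comparisons disagree.

yes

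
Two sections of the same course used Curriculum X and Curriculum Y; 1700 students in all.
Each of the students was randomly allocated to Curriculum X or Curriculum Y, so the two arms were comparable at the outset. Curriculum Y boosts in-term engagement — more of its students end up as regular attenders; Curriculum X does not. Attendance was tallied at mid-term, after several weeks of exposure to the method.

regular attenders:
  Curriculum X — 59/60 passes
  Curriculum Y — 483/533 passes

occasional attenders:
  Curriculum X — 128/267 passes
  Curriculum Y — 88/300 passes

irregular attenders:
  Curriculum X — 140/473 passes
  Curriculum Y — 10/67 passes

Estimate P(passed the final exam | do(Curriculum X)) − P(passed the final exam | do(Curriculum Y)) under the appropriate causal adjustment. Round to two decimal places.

The stratified and pooled comparisons disagree (Curriculum X wins within each mid-term attendance; Curriculum Y wins overall), so the answer turns on the causal role of mid-term attendance.
Mid-term attendance is recorded after the teaching method and is itself shifted by it — it sits on the causal path from teaching method to outcome. Conditioning on a mediator would strip out part of the effect we want; the pooled comparison gives the total causal effect.
The causal difference is the pooled difference: 0.409 − 0.646 = -0.237.

-0.24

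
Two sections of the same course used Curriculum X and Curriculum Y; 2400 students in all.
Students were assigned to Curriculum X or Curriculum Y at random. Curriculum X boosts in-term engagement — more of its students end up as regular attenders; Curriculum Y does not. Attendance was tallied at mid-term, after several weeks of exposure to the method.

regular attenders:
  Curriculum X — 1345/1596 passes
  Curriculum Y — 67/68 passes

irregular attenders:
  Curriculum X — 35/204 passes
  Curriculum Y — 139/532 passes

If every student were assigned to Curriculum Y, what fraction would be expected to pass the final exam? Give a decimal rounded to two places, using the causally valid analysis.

Curriculum Y is higher inside every mid-term attendance stratum but Curriculum X is higher in aggregate. Whether to stratify depends on how mid-term attendance relates to the teaching method.
Mid-term attendance lies on the pathway teaching method → mid-term attendance → outcome, so adjusting for it blocks the indirect effect. For the total causal effect of teaching method, use the unadjusted pooled rates.
So P(outcome | do(Curriculum Y)) is just the pooled rate for Curriculum Y: 206/600 = 0.343.

0.34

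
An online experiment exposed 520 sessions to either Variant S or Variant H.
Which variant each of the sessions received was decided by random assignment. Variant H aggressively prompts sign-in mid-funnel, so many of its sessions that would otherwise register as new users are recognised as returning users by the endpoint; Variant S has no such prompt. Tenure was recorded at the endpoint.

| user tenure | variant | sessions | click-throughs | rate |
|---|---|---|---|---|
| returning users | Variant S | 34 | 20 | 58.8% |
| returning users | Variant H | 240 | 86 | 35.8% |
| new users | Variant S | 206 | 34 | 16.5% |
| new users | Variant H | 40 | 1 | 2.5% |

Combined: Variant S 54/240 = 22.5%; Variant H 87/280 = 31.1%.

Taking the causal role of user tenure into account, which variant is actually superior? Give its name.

The distribution of user tenure is itself part of what the variant does — it is an intermediate outcome. Holding it fixed would remove that part of the effect; the total effect is the pooled difference.
Pooled: Variant S 22.5% vs Variant H 31.1%; Variant H is higher overall.

Variant H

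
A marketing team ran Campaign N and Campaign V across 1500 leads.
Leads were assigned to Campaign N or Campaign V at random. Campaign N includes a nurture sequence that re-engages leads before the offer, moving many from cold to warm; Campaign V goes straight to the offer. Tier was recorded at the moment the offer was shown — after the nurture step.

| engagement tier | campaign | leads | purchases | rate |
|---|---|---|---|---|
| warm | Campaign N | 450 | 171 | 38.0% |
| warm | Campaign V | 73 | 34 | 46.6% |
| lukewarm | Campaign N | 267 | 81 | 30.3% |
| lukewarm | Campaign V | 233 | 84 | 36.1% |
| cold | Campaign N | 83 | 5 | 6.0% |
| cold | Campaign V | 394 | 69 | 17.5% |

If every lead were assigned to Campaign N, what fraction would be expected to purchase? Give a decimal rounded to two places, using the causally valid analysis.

0.32

Engagement tier lies on the pathway campaign → engagement tier → outcome, so adjusting for it blocks the indirect effect. For the total causal effect of campaign, use the unadjusted pooled rates.
So P(outcome | do(Campaign N)) is just the pooled rate for Campaign N: 257/800 = 0.321.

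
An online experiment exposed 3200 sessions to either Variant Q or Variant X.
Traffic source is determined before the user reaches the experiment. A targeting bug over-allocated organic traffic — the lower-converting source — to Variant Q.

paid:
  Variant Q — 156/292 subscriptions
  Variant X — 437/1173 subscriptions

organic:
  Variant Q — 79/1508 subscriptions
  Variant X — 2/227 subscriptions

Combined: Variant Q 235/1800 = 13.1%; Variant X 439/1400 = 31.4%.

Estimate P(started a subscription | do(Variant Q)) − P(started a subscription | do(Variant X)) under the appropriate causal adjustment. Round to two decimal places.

The traffic source-specific comparison favours Variant Q throughout, but the pooled figures favour Variant X. The question is whether to condition on traffic source.
Traffic source is set before the variant has any effect — it is not caused by the variant — and it independently drives the outcome. That makes it a confounder, so the causal comparison is within traffic source levels.
Adjusting over the population distribution of traffic source: 0.458·(0.534−0.373) + 0.542·(0.052−0.009) = +0.098.

+0.10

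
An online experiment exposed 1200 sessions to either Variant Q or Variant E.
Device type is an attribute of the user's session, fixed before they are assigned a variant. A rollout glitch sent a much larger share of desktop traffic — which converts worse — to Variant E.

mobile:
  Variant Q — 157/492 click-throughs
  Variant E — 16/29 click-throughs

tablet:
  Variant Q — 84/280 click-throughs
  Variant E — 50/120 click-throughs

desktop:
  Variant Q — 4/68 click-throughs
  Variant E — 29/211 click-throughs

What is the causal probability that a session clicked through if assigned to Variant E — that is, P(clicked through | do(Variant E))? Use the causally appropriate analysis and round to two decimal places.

Device type is set before the variant has any effect — it is not caused by the variant — and it independently drives the outcome. That makes it a confounder, so the causal comparison is within device type levels.
Standardising Variant E to the population device type mix: 0.434·16/29 + 0.333·50/120 + 0.233·29/211 = 0.410.

0.41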